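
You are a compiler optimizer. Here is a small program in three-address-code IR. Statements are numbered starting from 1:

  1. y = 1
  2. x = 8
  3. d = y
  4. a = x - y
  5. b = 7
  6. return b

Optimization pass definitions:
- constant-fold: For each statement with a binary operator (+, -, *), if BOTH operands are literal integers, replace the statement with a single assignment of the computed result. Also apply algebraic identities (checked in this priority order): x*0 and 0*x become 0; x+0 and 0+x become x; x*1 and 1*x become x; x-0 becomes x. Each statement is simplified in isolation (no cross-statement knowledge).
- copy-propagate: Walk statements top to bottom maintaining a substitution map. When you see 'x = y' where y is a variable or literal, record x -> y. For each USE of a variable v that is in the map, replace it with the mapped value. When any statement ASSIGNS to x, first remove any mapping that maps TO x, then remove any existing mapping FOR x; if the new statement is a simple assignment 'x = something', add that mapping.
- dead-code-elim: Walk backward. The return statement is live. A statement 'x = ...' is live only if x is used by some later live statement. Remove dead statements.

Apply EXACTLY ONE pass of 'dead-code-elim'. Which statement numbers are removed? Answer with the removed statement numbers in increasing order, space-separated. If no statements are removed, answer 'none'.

Answer: 1 2 3 4

Derivation:
Backward liveness scan:
Stmt 1 'y = 1': DEAD (y not in live set [])
Stmt 2 'x = 8': DEAD (x not in live set [])
Stmt 3 'd = y': DEAD (d not in live set [])
Stmt 4 'a = x - y': DEAD (a not in live set [])
Stmt 5 'b = 7': KEEP (b is live); live-in = []
Stmt 6 'return b': KEEP (return); live-in = ['b']
Removed statement numbers: [1, 2, 3, 4]
Surviving IR:
  b = 7
  return b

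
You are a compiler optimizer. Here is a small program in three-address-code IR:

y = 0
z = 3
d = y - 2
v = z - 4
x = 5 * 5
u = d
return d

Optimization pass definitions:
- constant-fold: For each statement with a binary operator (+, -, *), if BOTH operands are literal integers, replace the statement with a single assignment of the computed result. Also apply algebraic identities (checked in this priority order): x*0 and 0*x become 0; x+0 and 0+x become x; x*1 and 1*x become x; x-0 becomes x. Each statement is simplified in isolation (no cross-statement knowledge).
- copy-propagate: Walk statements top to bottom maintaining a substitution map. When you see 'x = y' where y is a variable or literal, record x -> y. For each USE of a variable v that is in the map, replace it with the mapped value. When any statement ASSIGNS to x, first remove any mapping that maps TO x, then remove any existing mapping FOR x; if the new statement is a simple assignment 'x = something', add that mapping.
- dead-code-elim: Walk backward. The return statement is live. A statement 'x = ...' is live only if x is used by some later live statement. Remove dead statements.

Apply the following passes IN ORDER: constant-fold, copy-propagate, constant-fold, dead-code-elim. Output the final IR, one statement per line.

Answer: d = -2
return d

Derivation:
Initial IR:
  y = 0
  z = 3
  d = y - 2
  v = z - 4
  x = 5 * 5
  u = d
  return d
After constant-fold (7 stmts):
  y = 0
  z = 3
  d = y - 2
  v = z - 4
  x = 25
  u = d
  return d
After copy-propagate (7 stmts):
  y = 0
  z = 3
  d = 0 - 2
  v = 3 - 4
  x = 25
  u = d
  return d
After constant-fold (7 stmts):
  y = 0
  z = 3
  d = -2
  v = -1
  x = 25
  u = d
  return d
After dead-code-elim (2 stmts):
  d = -2
  return d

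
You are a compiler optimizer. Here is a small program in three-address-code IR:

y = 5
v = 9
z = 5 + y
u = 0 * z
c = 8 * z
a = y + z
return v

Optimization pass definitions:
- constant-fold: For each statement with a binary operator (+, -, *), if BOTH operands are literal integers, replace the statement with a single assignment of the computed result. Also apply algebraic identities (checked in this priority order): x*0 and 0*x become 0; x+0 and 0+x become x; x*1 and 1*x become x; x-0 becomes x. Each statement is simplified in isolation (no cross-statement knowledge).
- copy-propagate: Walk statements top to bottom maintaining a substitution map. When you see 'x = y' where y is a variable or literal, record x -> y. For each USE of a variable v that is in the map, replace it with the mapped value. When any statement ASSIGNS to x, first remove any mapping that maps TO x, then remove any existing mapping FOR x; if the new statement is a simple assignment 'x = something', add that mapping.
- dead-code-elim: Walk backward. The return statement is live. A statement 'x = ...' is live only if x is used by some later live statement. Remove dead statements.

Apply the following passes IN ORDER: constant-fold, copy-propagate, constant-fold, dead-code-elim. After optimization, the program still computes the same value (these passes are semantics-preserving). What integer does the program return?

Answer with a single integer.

Initial IR:
  y = 5
  v = 9
  z = 5 + y
  u = 0 * z
  c = 8 * z
  a = y + z
  return v
After constant-fold (7 stmts):
  y = 5
  v = 9
  z = 5 + y
  u = 0
  c = 8 * z
  a = y + z
  return v
After copy-propagate (7 stmts):
  y = 5
  v = 9
  z = 5 + 5
  u = 0
  c = 8 * z
  a = 5 + z
  return 9
After constant-fold (7 stmts):
  y = 5
  v = 9
  z = 10
  u = 0
  c = 8 * z
  a = 5 + z
  return 9
After dead-code-elim (1 stmts):
  return 9
Evaluate:
  y = 5  =>  y = 5
  v = 9  =>  v = 9
  z = 5 + y  =>  z = 10
  u = 0 * z  =>  u = 0
  c = 8 * z  =>  c = 80
  a = y + z  =>  a = 15
  return v = 9

Answer: 9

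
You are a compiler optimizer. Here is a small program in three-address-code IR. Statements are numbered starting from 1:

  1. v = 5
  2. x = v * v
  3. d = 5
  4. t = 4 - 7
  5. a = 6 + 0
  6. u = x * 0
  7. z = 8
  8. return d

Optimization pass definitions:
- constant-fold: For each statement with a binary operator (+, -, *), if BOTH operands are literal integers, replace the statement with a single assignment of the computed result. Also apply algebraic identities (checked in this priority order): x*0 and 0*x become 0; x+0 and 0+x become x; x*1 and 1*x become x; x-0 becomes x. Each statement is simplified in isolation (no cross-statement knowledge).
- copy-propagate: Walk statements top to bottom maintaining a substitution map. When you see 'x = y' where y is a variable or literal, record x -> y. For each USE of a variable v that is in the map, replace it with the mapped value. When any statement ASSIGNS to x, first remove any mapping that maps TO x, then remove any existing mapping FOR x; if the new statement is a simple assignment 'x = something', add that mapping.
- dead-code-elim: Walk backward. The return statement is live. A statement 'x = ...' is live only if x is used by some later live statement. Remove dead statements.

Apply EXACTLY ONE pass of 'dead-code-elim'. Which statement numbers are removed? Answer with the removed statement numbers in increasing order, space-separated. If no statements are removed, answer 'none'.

Answer: 1 2 4 5 6 7

Derivation:
Backward liveness scan:
Stmt 1 'v = 5': DEAD (v not in live set [])
Stmt 2 'x = v * v': DEAD (x not in live set [])
Stmt 3 'd = 5': KEEP (d is live); live-in = []
Stmt 4 't = 4 - 7': DEAD (t not in live set ['d'])
Stmt 5 'a = 6 + 0': DEAD (a not in live set ['d'])
Stmt 6 'u = x * 0': DEAD (u not in live set ['d'])
Stmt 7 'z = 8': DEAD (z not in live set ['d'])
Stmt 8 'return d': KEEP (return); live-in = ['d']
Removed statement numbers: [1, 2, 4, 5, 6, 7]
Surviving IR:
  d = 5
  return d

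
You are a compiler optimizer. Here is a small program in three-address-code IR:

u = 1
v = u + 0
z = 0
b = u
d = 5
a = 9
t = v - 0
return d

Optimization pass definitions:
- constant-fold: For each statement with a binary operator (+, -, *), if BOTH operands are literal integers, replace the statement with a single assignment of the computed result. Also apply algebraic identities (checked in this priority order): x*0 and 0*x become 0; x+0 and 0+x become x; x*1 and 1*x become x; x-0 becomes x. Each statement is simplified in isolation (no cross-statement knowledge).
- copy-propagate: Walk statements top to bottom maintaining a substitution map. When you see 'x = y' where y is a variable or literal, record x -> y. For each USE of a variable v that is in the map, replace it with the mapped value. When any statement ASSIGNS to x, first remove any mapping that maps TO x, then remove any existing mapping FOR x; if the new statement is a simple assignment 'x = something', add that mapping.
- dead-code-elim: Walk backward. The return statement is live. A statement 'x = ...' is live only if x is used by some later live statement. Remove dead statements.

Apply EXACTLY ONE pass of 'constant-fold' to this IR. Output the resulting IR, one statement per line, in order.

Answer: u = 1
v = u
z = 0
b = u
d = 5
a = 9
t = v
return d

Derivation:
Applying constant-fold statement-by-statement:
  [1] u = 1  (unchanged)
  [2] v = u + 0  -> v = u
  [3] z = 0  (unchanged)
  [4] b = u  (unchanged)
  [5] d = 5  (unchanged)
  [6] a = 9  (unchanged)
  [7] t = v - 0  -> t = v
  [8] return d  (unchanged)
Result (8 stmts):
  u = 1
  v = u
  z = 0
  b = u
  d = 5
  a = 9
  t = v
  return d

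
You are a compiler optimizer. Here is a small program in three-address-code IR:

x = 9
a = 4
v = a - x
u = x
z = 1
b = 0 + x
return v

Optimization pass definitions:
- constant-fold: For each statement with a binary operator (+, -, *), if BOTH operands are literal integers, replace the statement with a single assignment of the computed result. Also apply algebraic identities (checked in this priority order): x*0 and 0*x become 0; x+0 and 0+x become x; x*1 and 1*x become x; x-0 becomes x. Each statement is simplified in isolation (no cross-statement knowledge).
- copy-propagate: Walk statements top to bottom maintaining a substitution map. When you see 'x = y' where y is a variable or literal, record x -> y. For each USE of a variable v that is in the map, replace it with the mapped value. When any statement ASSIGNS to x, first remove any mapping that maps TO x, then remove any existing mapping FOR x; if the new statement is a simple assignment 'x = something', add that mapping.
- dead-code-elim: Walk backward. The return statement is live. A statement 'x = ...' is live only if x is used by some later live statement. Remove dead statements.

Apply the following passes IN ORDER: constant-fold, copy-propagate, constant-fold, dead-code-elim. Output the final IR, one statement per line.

Initial IR:
  x = 9
  a = 4
  v = a - x
  u = x
  z = 1
  b = 0 + x
  return v
After constant-fold (7 stmts):
  x = 9
  a = 4
  v = a - x
  u = x
  z = 1
  b = x
  return v
After copy-propagate (7 stmts):
  x = 9
  a = 4
  v = 4 - 9
  u = 9
  z = 1
  b = 9
  return v
After constant-fold (7 stmts):
  x = 9
  a = 4
  v = -5
  u = 9
  z = 1
  b = 9
  return v
After dead-code-elim (2 stmts):
  v = -5
  return v

Answer: v = -5
return v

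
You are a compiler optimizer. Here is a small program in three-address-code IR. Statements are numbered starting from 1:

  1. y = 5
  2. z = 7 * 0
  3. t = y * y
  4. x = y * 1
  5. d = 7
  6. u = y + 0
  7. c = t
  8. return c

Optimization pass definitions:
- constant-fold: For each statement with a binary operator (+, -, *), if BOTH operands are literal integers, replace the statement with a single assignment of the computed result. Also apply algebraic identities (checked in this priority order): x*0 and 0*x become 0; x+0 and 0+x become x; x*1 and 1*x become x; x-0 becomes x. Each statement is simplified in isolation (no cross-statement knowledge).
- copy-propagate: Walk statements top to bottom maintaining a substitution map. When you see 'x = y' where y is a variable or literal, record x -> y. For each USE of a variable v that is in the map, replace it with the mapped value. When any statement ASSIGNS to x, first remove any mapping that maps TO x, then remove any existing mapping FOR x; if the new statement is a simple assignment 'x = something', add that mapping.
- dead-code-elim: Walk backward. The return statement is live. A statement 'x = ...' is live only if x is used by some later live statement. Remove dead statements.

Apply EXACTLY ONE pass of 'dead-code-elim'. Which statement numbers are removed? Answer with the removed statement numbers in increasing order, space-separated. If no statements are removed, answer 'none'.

Backward liveness scan:
Stmt 1 'y = 5': KEEP (y is live); live-in = []
Stmt 2 'z = 7 * 0': DEAD (z not in live set ['y'])
Stmt 3 't = y * y': KEEP (t is live); live-in = ['y']
Stmt 4 'x = y * 1': DEAD (x not in live set ['t'])
Stmt 5 'd = 7': DEAD (d not in live set ['t'])
Stmt 6 'u = y + 0': DEAD (u not in live set ['t'])
Stmt 7 'c = t': KEEP (c is live); live-in = ['t']
Stmt 8 'return c': KEEP (return); live-in = ['c']
Removed statement numbers: [2, 4, 5, 6]
Surviving IR:
  y = 5
  t = y * y
  c = t
  return c

Answer: 2 4 5 6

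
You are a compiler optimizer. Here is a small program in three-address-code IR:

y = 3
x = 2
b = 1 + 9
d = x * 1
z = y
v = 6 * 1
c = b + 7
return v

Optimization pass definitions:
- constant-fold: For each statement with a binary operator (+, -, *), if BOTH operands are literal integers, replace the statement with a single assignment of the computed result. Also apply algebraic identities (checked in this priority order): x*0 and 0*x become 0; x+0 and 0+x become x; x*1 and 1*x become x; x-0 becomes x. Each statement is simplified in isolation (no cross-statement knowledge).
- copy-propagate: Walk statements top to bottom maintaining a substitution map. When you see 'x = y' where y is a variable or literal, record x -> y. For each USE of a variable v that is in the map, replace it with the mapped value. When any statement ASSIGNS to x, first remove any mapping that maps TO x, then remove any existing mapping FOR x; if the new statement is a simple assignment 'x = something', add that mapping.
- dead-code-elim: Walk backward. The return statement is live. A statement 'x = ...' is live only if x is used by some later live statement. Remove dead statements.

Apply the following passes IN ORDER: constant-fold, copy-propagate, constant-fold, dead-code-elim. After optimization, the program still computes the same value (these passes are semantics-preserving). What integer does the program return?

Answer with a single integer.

Initial IR:
  y = 3
  x = 2
  b = 1 + 9
  d = x * 1
  z = y
  v = 6 * 1
  c = b + 7
  return v
After constant-fold (8 stmts):
  y = 3
  x = 2
  b = 10
  d = x
  z = y
  v = 6
  c = b + 7
  return v
After copy-propagate (8 stmts):
  y = 3
  x = 2
  b = 10
  d = 2
  z = 3
  v = 6
  c = 10 + 7
  return 6
After constant-fold (8 stmts):
  y = 3
  x = 2
  b = 10
  d = 2
  z = 3
  v = 6
  c = 17
  return 6
After dead-code-elim (1 stmts):
  return 6
Evaluate:
  y = 3  =>  y = 3
  x = 2  =>  x = 2
  b = 1 + 9  =>  b = 10
  d = x * 1  =>  d = 2
  z = y  =>  z = 3
  v = 6 * 1  =>  v = 6
  c = b + 7  =>  c = 17
  return v = 6

Answer: 6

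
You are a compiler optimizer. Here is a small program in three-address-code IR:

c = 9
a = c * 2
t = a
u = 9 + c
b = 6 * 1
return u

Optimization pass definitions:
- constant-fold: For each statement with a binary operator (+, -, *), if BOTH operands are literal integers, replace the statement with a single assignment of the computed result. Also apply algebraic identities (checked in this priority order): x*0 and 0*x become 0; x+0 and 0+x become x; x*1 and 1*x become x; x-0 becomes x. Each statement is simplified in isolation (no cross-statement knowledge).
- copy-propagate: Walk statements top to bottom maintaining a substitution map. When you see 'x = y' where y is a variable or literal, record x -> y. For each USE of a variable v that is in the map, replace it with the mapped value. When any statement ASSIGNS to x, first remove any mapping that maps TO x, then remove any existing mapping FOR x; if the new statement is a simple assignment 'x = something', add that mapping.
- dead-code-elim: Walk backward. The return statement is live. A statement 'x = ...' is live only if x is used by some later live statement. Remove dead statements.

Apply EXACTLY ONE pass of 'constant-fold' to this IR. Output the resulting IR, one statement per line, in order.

Answer: c = 9
a = c * 2
t = a
u = 9 + c
b = 6
return u

Derivation:
Applying constant-fold statement-by-statement:
  [1] c = 9  (unchanged)
  [2] a = c * 2  (unchanged)
  [3] t = a  (unchanged)
  [4] u = 9 + c  (unchanged)
  [5] b = 6 * 1  -> b = 6
  [6] return u  (unchanged)
Result (6 stmts):
  c = 9
  a = c * 2
  t = a
  u = 9 + c
  b = 6
  return u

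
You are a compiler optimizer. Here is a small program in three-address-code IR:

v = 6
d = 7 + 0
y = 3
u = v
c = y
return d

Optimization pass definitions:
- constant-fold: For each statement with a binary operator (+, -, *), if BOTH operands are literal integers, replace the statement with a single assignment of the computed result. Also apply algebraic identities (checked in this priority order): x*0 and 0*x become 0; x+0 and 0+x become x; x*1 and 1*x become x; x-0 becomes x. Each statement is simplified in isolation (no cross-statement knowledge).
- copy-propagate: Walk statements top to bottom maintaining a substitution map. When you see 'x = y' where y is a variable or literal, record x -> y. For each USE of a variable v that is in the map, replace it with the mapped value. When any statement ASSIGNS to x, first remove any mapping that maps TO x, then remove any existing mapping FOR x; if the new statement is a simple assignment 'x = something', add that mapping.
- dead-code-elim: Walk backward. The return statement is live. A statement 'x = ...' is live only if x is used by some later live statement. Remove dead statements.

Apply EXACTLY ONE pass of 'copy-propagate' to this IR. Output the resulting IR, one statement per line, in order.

Answer: v = 6
d = 7 + 0
y = 3
u = 6
c = 3
return d

Derivation:
Applying copy-propagate statement-by-statement:
  [1] v = 6  (unchanged)
  [2] d = 7 + 0  (unchanged)
  [3] y = 3  (unchanged)
  [4] u = v  -> u = 6
  [5] c = y  -> c = 3
  [6] return d  (unchanged)
Result (6 stmts):
  v = 6
  d = 7 + 0
  y = 3
  u = 6
  c = 3
  return d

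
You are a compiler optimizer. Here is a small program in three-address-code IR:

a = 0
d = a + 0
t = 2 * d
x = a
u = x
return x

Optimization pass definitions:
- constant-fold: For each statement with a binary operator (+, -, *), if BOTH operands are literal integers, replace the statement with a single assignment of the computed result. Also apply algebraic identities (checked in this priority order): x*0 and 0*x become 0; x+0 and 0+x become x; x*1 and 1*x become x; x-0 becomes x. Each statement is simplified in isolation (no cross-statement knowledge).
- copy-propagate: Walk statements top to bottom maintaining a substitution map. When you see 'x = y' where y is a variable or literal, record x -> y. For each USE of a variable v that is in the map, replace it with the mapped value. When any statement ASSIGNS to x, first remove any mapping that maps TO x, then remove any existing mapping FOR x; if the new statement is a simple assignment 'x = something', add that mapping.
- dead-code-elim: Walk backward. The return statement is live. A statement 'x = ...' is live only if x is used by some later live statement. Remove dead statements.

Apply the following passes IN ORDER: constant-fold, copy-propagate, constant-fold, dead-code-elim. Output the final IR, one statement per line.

Answer: return 0

Derivation:
Initial IR:
  a = 0
  d = a + 0
  t = 2 * d
  x = a
  u = x
  return x
After constant-fold (6 stmts):
  a = 0
  d = a
  t = 2 * d
  x = a
  u = x
  return x
After copy-propagate (6 stmts):
  a = 0
  d = 0
  t = 2 * 0
  x = 0
  u = 0
  return 0
After constant-fold (6 stmts):
  a = 0
  d = 0
  t = 0
  x = 0
  u = 0
  return 0
After dead-code-elim (1 stmts):
  return 0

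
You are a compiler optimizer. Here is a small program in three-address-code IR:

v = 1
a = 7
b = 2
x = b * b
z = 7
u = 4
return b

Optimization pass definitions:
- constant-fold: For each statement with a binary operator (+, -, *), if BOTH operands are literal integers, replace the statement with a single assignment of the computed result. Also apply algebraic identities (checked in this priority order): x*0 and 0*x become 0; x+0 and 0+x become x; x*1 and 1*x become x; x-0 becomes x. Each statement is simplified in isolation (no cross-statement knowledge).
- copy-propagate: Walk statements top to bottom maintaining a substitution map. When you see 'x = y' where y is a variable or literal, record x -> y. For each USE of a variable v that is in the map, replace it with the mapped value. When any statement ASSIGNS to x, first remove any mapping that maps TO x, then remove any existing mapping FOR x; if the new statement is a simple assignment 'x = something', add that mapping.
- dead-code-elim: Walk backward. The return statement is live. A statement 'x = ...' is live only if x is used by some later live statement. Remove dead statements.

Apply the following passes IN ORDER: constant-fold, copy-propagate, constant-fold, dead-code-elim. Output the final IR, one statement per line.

Initial IR:
  v = 1
  a = 7
  b = 2
  x = b * b
  z = 7
  u = 4
  return b
After constant-fold (7 stmts):
  v = 1
  a = 7
  b = 2
  x = b * b
  z = 7
  u = 4
  return b
After copy-propagate (7 stmts):
  v = 1
  a = 7
  b = 2
  x = 2 * 2
  z = 7
  u = 4
  return 2
After constant-fold (7 stmts):
  v = 1
  a = 7
  b = 2
  x = 4
  z = 7
  u = 4
  return 2
After dead-code-elim (1 stmts):
  return 2

Answer: return 2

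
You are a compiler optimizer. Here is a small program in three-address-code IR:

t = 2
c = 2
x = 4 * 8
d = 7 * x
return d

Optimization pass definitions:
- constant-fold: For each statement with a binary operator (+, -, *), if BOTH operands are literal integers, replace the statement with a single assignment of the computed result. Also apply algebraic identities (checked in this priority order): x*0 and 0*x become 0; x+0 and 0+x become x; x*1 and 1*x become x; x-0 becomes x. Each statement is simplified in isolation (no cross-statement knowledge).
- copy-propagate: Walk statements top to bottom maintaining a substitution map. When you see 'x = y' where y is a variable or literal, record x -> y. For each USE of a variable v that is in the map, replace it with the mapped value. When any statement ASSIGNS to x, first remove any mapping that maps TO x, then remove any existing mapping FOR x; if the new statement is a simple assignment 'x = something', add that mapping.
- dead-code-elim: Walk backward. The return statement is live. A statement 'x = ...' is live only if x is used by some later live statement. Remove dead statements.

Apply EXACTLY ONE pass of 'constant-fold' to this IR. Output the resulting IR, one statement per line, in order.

Applying constant-fold statement-by-statement:
  [1] t = 2  (unchanged)
  [2] c = 2  (unchanged)
  [3] x = 4 * 8  -> x = 32
  [4] d = 7 * x  (unchanged)
  [5] return d  (unchanged)
Result (5 stmts):
  t = 2
  c = 2
  x = 32
  d = 7 * x
  return d

Answer: t = 2
c = 2
x = 32
d = 7 * x
return d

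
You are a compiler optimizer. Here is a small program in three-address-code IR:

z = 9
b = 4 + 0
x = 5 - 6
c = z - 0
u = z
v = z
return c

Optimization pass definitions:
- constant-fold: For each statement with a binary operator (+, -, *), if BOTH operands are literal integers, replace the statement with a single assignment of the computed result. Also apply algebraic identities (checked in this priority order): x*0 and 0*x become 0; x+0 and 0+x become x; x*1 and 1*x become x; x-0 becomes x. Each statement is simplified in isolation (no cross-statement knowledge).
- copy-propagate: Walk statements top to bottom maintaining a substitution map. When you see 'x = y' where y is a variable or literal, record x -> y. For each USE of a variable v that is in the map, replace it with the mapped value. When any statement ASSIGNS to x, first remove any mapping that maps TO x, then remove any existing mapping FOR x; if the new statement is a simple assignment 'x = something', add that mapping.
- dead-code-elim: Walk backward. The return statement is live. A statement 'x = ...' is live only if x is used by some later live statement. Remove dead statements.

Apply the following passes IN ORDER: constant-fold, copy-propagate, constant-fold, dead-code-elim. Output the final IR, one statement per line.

Answer: return 9

Derivation:
Initial IR:
  z = 9
  b = 4 + 0
  x = 5 - 6
  c = z - 0
  u = z
  v = z
  return c
After constant-fold (7 stmts):
  z = 9
  b = 4
  x = -1
  c = z
  u = z
  v = z
  return c
After copy-propagate (7 stmts):
  z = 9
  b = 4
  x = -1
  c = 9
  u = 9
  v = 9
  return 9
After constant-fold (7 stmts):
  z = 9
  b = 4
  x = -1
  c = 9
  u = 9
  v = 9
  return 9
After dead-code-elim (1 stmts):
  return 9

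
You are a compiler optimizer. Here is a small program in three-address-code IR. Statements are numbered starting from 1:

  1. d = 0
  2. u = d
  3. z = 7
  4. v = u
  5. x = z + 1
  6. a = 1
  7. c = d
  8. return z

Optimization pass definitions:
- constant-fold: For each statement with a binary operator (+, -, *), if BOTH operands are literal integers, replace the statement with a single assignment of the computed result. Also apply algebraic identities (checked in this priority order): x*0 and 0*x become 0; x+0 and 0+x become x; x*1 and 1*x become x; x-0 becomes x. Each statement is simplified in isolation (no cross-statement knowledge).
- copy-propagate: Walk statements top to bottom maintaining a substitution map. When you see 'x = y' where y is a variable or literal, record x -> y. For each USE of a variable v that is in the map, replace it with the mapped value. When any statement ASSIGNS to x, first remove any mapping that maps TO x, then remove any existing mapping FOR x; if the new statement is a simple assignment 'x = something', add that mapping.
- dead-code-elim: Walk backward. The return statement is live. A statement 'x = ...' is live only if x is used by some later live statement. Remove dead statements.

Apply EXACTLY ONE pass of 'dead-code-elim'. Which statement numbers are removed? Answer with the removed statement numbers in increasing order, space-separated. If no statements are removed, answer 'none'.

Backward liveness scan:
Stmt 1 'd = 0': DEAD (d not in live set [])
Stmt 2 'u = d': DEAD (u not in live set [])
Stmt 3 'z = 7': KEEP (z is live); live-in = []
Stmt 4 'v = u': DEAD (v not in live set ['z'])
Stmt 5 'x = z + 1': DEAD (x not in live set ['z'])
Stmt 6 'a = 1': DEAD (a not in live set ['z'])
Stmt 7 'c = d': DEAD (c not in live set ['z'])
Stmt 8 'return z': KEEP (return); live-in = ['z']
Removed statement numbers: [1, 2, 4, 5, 6, 7]
Surviving IR:
  z = 7
  return z

Answer: 1 2 4 5 6 7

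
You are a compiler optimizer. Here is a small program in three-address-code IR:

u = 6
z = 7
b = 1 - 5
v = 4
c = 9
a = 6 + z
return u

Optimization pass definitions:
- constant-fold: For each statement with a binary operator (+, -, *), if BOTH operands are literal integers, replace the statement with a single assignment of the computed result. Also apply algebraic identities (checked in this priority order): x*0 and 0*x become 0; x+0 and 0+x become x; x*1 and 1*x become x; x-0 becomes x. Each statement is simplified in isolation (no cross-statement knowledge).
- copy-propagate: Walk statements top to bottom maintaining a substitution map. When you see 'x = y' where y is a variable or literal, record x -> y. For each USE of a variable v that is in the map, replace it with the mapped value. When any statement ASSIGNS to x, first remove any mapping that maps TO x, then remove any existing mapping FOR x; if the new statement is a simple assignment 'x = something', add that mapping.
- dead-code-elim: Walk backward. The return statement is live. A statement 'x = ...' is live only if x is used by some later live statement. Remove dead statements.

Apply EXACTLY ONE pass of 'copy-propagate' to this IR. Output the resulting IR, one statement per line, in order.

Applying copy-propagate statement-by-statement:
  [1] u = 6  (unchanged)
  [2] z = 7  (unchanged)
  [3] b = 1 - 5  (unchanged)
  [4] v = 4  (unchanged)
  [5] c = 9  (unchanged)
  [6] a = 6 + z  -> a = 6 + 7
  [7] return u  -> return 6
Result (7 stmts):
  u = 6
  z = 7
  b = 1 - 5
  v = 4
  c = 9
  a = 6 + 7
  return 6

Answer: u = 6
z = 7
b = 1 - 5
v = 4
c = 9
a = 6 + 7
return 6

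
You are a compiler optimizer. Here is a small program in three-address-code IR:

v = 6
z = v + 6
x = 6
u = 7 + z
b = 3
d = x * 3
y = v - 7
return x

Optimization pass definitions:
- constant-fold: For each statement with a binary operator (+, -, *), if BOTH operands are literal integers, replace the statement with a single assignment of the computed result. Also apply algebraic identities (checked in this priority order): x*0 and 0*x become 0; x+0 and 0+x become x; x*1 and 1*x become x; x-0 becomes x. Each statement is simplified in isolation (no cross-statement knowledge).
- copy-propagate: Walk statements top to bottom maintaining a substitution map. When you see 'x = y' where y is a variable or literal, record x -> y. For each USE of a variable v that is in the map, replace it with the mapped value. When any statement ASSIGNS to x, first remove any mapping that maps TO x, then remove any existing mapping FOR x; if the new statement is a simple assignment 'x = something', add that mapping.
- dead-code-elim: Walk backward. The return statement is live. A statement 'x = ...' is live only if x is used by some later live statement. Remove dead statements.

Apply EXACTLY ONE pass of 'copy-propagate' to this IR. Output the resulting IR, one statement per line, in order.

Answer: v = 6
z = 6 + 6
x = 6
u = 7 + z
b = 3
d = 6 * 3
y = 6 - 7
return 6

Derivation:
Applying copy-propagate statement-by-statement:
  [1] v = 6  (unchanged)
  [2] z = v + 6  -> z = 6 + 6
  [3] x = 6  (unchanged)
  [4] u = 7 + z  (unchanged)
  [5] b = 3  (unchanged)
  [6] d = x * 3  -> d = 6 * 3
  [7] y = v - 7  -> y = 6 - 7
  [8] return x  -> return 6
Result (8 stmts):
  v = 6
  z = 6 + 6
  x = 6
  u = 7 + z
  b = 3
  d = 6 * 3
  y = 6 - 7
  return 6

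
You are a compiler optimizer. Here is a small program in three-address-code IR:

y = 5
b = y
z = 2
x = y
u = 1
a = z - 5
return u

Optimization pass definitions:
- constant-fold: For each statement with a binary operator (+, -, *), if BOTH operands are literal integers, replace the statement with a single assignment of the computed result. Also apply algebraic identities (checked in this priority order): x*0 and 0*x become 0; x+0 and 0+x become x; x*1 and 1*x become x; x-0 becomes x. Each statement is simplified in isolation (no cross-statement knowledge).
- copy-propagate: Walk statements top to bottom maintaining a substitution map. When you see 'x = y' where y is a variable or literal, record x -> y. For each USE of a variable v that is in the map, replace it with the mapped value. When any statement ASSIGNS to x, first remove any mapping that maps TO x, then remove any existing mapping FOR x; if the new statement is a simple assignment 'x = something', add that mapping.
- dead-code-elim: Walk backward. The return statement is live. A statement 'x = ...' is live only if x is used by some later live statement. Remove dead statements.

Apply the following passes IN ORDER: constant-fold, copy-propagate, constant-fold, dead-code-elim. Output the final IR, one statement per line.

Answer: return 1

Derivation:
Initial IR:
  y = 5
  b = y
  z = 2
  x = y
  u = 1
  a = z - 5
  return u
After constant-fold (7 stmts):
  y = 5
  b = y
  z = 2
  x = y
  u = 1
  a = z - 5
  return u
After copy-propagate (7 stmts):
  y = 5
  b = 5
  z = 2
  x = 5
  u = 1
  a = 2 - 5
  return 1
After constant-fold (7 stmts):
  y = 5
  b = 5
  z = 2
  x = 5
  u = 1
  a = -3
  return 1
After dead-code-elim (1 stmts):
  return 1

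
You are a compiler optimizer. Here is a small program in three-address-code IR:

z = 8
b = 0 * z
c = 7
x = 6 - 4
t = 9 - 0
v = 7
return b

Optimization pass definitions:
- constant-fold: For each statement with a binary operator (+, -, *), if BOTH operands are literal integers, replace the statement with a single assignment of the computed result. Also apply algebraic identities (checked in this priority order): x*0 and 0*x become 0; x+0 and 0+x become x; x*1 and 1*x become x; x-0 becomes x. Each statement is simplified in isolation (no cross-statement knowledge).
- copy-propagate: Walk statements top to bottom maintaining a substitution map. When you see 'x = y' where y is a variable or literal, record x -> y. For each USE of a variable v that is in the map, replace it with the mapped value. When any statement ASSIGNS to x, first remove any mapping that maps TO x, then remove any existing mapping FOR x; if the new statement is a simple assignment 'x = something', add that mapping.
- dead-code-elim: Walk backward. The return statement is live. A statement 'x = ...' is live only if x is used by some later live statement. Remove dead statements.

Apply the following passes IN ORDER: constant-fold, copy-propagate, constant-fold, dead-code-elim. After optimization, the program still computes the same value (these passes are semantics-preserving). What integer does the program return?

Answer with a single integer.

Initial IR:
  z = 8
  b = 0 * z
  c = 7
  x = 6 - 4
  t = 9 - 0
  v = 7
  return b
After constant-fold (7 stmts):
  z = 8
  b = 0
  c = 7
  x = 2
  t = 9
  v = 7
  return b
After copy-propagate (7 stmts):
  z = 8
  b = 0
  c = 7
  x = 2
  t = 9
  v = 7
  return 0
After constant-fold (7 stmts):
  z = 8
  b = 0
  c = 7
  x = 2
  t = 9
  v = 7
  return 0
After dead-code-elim (1 stmts):
  return 0
Evaluate:
  z = 8  =>  z = 8
  b = 0 * z  =>  b = 0
  c = 7  =>  c = 7
  x = 6 - 4  =>  x = 2
  t = 9 - 0  =>  t = 9
  v = 7  =>  v = 7
  return b = 0

Answer: 0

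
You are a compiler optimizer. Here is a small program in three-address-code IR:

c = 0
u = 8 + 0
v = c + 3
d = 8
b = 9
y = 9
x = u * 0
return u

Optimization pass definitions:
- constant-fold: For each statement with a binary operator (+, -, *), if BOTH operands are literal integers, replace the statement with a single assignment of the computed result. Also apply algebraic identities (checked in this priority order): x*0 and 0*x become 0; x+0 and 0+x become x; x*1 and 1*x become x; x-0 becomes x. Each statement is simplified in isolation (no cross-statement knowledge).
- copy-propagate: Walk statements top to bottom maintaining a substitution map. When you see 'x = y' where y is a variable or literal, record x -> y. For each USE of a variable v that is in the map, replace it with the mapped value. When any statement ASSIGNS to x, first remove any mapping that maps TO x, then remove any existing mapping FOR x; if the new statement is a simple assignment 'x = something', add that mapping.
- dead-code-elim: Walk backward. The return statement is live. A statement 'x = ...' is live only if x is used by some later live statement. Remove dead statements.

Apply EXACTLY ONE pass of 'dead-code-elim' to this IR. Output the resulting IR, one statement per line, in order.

Applying dead-code-elim statement-by-statement:
  [8] return u  -> KEEP (return); live=['u']
  [7] x = u * 0  -> DEAD (x not live)
  [6] y = 9  -> DEAD (y not live)
  [5] b = 9  -> DEAD (b not live)
  [4] d = 8  -> DEAD (d not live)
  [3] v = c + 3  -> DEAD (v not live)
  [2] u = 8 + 0  -> KEEP; live=[]
  [1] c = 0  -> DEAD (c not live)
Result (2 stmts):
  u = 8 + 0
  return u

Answer: u = 8 + 0
return u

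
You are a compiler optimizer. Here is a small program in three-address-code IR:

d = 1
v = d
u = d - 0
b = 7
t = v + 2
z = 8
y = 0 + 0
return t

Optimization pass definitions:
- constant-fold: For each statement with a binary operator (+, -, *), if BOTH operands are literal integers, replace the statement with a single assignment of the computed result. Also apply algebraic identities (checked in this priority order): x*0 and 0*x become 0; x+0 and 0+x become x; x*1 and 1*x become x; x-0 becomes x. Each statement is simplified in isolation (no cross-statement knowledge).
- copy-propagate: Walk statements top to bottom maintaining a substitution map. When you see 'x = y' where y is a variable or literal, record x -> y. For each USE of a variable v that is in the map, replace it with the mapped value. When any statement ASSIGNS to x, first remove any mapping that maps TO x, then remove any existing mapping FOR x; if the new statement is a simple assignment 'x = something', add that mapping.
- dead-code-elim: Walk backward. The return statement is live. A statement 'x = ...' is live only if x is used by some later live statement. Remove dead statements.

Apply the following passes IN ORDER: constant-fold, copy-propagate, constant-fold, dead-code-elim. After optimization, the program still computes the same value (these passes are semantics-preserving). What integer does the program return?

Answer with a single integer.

Initial IR:
  d = 1
  v = d
  u = d - 0
  b = 7
  t = v + 2
  z = 8
  y = 0 + 0
  return t
After constant-fold (8 stmts):
  d = 1
  v = d
  u = d
  b = 7
  t = v + 2
  z = 8
  y = 0
  return t
After copy-propagate (8 stmts):
  d = 1
  v = 1
  u = 1
  b = 7
  t = 1 + 2
  z = 8
  y = 0
  return t
After constant-fold (8 stmts):
  d = 1
  v = 1
  u = 1
  b = 7
  t = 3
  z = 8
  y = 0
  return t
After dead-code-elim (2 stmts):
  t = 3
  return t
Evaluate:
  d = 1  =>  d = 1
  v = d  =>  v = 1
  u = d - 0  =>  u = 1
  b = 7  =>  b = 7
  t = v + 2  =>  t = 3
  z = 8  =>  z = 8
  y = 0 + 0  =>  y = 0
  return t = 3

Answer: 3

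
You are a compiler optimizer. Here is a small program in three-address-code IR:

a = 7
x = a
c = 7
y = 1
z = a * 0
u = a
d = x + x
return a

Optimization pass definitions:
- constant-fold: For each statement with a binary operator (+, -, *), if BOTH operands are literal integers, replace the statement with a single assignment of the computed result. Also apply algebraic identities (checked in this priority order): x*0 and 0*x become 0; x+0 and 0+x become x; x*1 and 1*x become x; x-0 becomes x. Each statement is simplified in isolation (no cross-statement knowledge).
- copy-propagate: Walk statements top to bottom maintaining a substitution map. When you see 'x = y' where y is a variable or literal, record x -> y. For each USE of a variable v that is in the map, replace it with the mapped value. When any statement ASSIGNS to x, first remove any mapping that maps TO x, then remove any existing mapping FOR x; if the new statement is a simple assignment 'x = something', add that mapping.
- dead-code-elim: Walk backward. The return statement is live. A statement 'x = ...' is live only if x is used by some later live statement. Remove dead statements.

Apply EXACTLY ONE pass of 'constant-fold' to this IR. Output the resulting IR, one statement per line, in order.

Applying constant-fold statement-by-statement:
  [1] a = 7  (unchanged)
  [2] x = a  (unchanged)
  [3] c = 7  (unchanged)
  [4] y = 1  (unchanged)
  [5] z = a * 0  -> z = 0
  [6] u = a  (unchanged)
  [7] d = x + x  (unchanged)
  [8] return a  (unchanged)
Result (8 stmts):
  a = 7
  x = a
  c = 7
  y = 1
  z = 0
  u = a
  d = x + x
  return a

Answer: a = 7
x = a
c = 7
y = 1
z = 0
u = a
d = x + x
return a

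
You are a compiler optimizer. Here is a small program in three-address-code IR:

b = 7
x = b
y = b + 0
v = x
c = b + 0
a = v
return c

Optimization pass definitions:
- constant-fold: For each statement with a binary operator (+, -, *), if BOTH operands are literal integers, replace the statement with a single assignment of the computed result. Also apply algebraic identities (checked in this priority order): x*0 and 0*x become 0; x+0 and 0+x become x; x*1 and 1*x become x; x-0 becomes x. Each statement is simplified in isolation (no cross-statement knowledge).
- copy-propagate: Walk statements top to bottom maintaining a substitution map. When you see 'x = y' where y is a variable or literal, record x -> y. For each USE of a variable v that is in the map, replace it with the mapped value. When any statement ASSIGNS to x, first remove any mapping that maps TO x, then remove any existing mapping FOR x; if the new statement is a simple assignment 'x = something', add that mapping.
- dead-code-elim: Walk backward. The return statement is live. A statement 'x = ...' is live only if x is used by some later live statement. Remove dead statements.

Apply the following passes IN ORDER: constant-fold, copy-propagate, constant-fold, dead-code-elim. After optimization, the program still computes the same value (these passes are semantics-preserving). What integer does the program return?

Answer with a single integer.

Initial IR:
  b = 7
  x = b
  y = b + 0
  v = x
  c = b + 0
  a = v
  return c
After constant-fold (7 stmts):
  b = 7
  x = b
  y = b
  v = x
  c = b
  a = v
  return c
After copy-propagate (7 stmts):
  b = 7
  x = 7
  y = 7
  v = 7
  c = 7
  a = 7
  return 7
After constant-fold (7 stmts):
  b = 7
  x = 7
  y = 7
  v = 7
  c = 7
  a = 7
  return 7
After dead-code-elim (1 stmts):
  return 7
Evaluate:
  b = 7  =>  b = 7
  x = b  =>  x = 7
  y = b + 0  =>  y = 7
  v = x  =>  v = 7
  c = b + 0  =>  c = 7
  a = v  =>  a = 7
  return c = 7

Answer: 7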